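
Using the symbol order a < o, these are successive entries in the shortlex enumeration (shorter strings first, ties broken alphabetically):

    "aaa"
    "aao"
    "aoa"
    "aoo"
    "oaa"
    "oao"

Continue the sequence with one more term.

Find the rightmost character of oao below o, bump it to the next letter, and reset everything to its right to a.

ooa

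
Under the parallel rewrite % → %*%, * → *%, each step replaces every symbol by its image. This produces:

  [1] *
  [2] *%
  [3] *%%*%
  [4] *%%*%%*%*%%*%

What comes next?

*%%*%%*%*%%*%%*%*%%*%*%%*%%*%*%%*%

Replace each of the 13 characters of *%%*%%*%*%%*% in place — *% %*% %*% *% %*% %*% *% %*% *% %*% %*% *% %*% — and concatenate.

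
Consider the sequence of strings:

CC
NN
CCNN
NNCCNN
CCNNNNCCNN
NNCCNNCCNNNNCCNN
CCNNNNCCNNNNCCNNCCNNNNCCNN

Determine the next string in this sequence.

From term 3 onward, concatenate the second-to-last term with the last: CC·NN = CCNN, NN·CCNN = NNCCNN, …
The next term joins NNCCNNCCNNNNCCNN and CCNNNNCCNNNNCCNNCCNNNNCCNN.

NNCCNNCCNNNNCCNNCCNNNNCCNNNNCCNNCCNNNNCCNN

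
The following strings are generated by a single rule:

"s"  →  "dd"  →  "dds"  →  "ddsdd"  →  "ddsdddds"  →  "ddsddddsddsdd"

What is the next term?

This is a Fibonacci-style word recurrence s(k) = s(k−1)·s(k−2): e.g. dd·s = dds.
Continuing: ddsddddsddsdd · ddsdddds gives term 7.

ddsddddsddsddddsdddds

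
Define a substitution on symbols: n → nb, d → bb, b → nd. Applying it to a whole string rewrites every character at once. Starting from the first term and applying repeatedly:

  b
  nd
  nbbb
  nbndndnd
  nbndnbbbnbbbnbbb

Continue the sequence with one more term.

nbndnbbbnbndndndnbndndndnbndndnd

Applying the rule to each of the 16 symbols of nbndnbbbnbbbnbbb gives the pieces nb nd nb bb nb nd nd nd nb nd nd nd nb nd nd nd, which concatenate to the answer.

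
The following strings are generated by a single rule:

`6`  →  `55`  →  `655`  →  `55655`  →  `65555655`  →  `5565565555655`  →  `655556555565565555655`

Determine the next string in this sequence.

This is a Fibonacci-style word recurrence s(k) = s(k−2)·s(k−1): e.g. 6·55 = 655.
The next term joins 5565565555655 and 655556555565565555655.

5565565555655655556555565565555655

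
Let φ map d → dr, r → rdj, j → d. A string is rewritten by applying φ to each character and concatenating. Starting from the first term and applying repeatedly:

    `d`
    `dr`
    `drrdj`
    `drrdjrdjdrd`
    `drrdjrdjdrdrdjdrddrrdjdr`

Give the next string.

Applying the rule to each of the 24 symbols of drrdjrdjdrdrdjdrddrrdjdr gives the pieces dr rdj rdj dr d rdj dr d dr rdj dr rdj dr d dr rdj dr dr rdj rdj dr d dr rdj, which concatenate to the answer.

drrdjrdjdrdrdjdrddrrdjdrrdjdrddrrdjdrdrrdjrdjdrddrrdj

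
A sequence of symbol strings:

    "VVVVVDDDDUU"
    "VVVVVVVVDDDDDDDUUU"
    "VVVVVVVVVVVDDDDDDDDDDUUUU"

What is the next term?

The n-th term is 3n+2 V's then 3n+1 D's then n+1 U's (n = 1, 2, …).
At n = 4 the blocks have lengths 14, 13, 5.

VVVVVVVVVVVVVVDDDDDDDDDDDDDUUUUU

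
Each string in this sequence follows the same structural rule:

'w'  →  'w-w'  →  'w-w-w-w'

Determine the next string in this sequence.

Each string is two copies of the previous one joined by '-'.
Doubling w-w-w-w with '-' between the halves:

w-w-w-w-w-w-w-w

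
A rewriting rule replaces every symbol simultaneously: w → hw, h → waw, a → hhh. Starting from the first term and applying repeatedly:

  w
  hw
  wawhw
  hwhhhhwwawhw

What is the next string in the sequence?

wawhwwawwawwawwawhwhwhhhhwwawhw

Apply φ to hwhhhhwwawhw symbol by symbol: h→waw, w→hw, h→waw, h→waw, h→waw, h→waw, w→hw, w→hw, a→hhh, w→hw, h→waw, w→hw; joined: waw hw waw waw waw waw hw hw hhh hw waw hw.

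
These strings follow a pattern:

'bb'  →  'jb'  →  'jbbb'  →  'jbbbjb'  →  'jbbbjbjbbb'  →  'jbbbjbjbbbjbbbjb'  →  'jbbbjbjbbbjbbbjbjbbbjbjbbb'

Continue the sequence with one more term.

jbbbjbjbbbjbbbjbjbbbjbjbbbjbbbjbjbbbjbbbjb

From term 3 onward, concatenate the last term with the second-to-last: jb·bb = jbbb, jbbb·jb = jbbbjb, …
Continuing: jbbbjbjbbbjbbbjbjbbbjbjbbb · jbbbjbjbbbjbbbjb gives term 8.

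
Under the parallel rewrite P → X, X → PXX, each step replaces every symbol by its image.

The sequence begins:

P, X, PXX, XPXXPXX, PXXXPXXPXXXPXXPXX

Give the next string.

XPXXPXXPXXXPXXPXXXPXXPXXPXXXPXXPXXXPXXPXX

Applying the rule to each of the 17 symbols of PXXXPXXPXXXPXXPXX gives the pieces X PXX PXX PXX X PXX PXX X PXX PXX PXX X PXX PXX X PXX PXX, which concatenate to the answer.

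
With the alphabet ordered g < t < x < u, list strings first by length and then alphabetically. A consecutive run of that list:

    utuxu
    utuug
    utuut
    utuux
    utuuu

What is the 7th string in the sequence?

Continuing the enumeration 2 steps past utuuu: utuuu → uxggg → (answer).

uxggt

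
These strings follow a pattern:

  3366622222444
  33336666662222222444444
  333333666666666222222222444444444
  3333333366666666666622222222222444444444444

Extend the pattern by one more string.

Each string has the form 3^{2n} 6^{3n} 2^{2n+3} 4^{3n} (n = 1, 2, …).
For the next term, n = 5, so the run lengths are 10, 15, 13, 15.

33333333336666666666666662222222222222444444444444444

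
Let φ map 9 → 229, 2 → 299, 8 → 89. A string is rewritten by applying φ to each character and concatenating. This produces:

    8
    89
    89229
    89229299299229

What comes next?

89229299299229299229229299229229299299229

Replace each of the 14 characters of 89229299299229 in place — 89 229 299 299 229 299 229 229 299 229 229 299 299 229 — and concatenate.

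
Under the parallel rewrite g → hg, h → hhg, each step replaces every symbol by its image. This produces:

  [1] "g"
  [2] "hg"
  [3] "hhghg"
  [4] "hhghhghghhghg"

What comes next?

φ(hhghhghghhghg) expands symbol-by-symbol to hhg hhg hg hhg hhg hg hhg hg hhg hhg hg hhg hg; joining the 13 pieces gives the next term.

hhghhghghhghhghghhghghhghhghghhghg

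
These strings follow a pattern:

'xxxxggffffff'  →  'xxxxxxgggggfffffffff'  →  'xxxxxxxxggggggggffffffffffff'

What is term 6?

Reading off run lengths: x runs 4, 6, 8; g runs 2, 5, 8; f runs 6, 9, 12 — each is linear in n (n = 1, 2, …).
At n = 6 the blocks have lengths 14, 17, 21.

xxxxxxxxxxxxxxgggggggggggggggggfffffffffffffffffffff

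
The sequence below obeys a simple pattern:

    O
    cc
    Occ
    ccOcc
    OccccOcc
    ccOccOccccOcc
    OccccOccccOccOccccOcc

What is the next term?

Each term (from the third on) is the two preceding terms concatenated in order: term 3 = O·cc = Occ.
So term 8 is ccOccOccccOcc·OccccOccccOccOccccOcc.

ccOccOccccOccOccccOccccOccOccccOcc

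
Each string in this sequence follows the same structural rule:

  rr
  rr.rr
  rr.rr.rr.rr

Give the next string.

rr.rr.rr.rr.rr.rr.rr.rr

Each string is two copies of the previous one joined by '.'.
So the next term is two copies of rr.rr.rr.rr with '.' between the halves.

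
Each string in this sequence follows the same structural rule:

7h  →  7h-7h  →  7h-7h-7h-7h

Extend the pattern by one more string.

s(k+1) = s(k)·-·s(k) — each term doubles the last with '-' between the halves.
Doubling 7h-7h-7h-7h with '-' between the halves:

7h-7h-7h-7h-7h-7h-7h-7h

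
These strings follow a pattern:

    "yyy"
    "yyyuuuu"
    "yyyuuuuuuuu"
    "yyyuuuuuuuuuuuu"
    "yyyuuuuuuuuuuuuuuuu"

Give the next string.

The strings grow by a fixed suffix uuuu each time.
Applying this once more to yyyuuuuuuuuuuuuuuuu:

yyyuuuuuuuuuuuuuuuuuuuu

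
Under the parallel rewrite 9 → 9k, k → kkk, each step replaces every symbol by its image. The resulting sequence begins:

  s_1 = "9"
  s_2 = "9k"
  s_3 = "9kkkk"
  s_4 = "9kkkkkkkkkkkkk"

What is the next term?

Replace each of the 14 characters of 9kkkkkkkkkkkkk in place — 9k kkk kkk kkk kkk kkk kkk kkk kkk kkk kkk kkk kkk kkk — and concatenate.

9kkkkkkkkkkkkkkkkkkkkkkkkkkkkkkkkkkkkkkkk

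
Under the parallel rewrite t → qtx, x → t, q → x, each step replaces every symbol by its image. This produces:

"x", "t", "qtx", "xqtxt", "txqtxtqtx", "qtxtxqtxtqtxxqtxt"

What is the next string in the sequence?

xqtxtqtxtxqtxtqtxxqtxttxqtxtqtx

Applying the rule to each of the 17 symbols of qtxtxqtxtqtxxqtxt gives the pieces x qtx t qtx t x qtx t qtx x qtx t t x qtx t qtx, which concatenate to the answer.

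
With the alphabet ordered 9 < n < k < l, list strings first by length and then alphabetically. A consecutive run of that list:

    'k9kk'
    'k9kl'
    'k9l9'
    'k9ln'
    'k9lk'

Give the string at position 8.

Stepping forward 3 times from k9lk: k9lk → k9ll → kn99, then the target.

kn9n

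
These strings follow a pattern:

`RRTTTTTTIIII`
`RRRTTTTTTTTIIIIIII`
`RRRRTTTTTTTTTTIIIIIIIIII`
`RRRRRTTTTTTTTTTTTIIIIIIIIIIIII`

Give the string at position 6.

Reading off run lengths: R runs 2, 3, 4, 5; T runs 6, 8, 10, 12; I runs 4, 7, 10, 13 — each is linear in n, where the shown terms are n = 2, 3, 4, 5.
Setting n = 7 gives 7, 16, 19 characters in each block.

RRRRRRRTTTTTTTTTTTTTTTTIIIIIIIIIIIIIIIIIII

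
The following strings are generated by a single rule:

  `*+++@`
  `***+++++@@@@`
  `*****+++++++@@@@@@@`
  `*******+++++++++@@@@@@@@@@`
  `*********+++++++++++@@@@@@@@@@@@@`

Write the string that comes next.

***********+++++++++++++@@@@@@@@@@@@@@@@

The n-th term is 2n-1 *'s then 2n+1 +'s then 3n-2 @'s (n = 1, 2, …).
For the next term, n = 6, so the run lengths are 11, 13, 16.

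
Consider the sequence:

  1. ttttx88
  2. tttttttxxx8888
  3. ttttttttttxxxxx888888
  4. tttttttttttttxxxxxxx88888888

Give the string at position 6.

Each string has the form t^{3n+1} x^{2n-1} 8^{2n} (n = 1, 2, …).
Setting n = 6 gives 19, 11, 12 characters in each block.

tttttttttttttttttttxxxxxxxxxxx888888888888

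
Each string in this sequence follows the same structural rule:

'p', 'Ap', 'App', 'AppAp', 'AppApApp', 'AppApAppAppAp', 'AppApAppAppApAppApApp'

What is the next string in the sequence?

AppApAppAppApAppApAppAppApAppAppAp

This is a Fibonacci-style word recurrence s(k) = s(k−1)·s(k−2): e.g. Ap·p = App.
So term 8 is AppApAppAppApAppApApp·AppApAppAppAp.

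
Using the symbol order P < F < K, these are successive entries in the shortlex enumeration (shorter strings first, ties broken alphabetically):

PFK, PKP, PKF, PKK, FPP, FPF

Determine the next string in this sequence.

FPK

Treat FPF as a base-3 numeral over the given alphabet and add one, carrying through any trailing K's.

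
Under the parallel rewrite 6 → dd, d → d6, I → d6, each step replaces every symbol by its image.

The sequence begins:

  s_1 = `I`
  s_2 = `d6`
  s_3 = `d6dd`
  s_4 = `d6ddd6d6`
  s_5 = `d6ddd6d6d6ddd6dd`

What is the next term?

φ(d6ddd6d6d6ddd6dd) expands symbol-by-symbol to d6 dd d6 d6 d6 dd d6 dd d6 dd d6 d6 d6 dd d6 d6; joining the 16 pieces gives the next term.

d6ddd6d6d6ddd6ddd6ddd6d6d6ddd6d6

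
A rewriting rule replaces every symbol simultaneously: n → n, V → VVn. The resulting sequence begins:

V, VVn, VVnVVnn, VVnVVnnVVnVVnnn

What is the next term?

Rewriting the 15 symbols of VVnVVnnVVnVVnnn one by one yields VVn VVn n VVn VVn n n VVn VVn n VVn VVn n n n; concatenated:

VVnVVnnVVnVVnnnVVnVVnnVVnVVnnnn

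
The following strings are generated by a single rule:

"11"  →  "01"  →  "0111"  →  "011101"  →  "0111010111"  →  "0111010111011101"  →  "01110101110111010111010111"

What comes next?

011101011101110101110101110111010111011101

From term 3 onward, concatenate the last term with the second-to-last: 01·11 = 0111, 0111·01 = 011101, …
The next term joins 01110101110111010111010111 and 0111010111011101.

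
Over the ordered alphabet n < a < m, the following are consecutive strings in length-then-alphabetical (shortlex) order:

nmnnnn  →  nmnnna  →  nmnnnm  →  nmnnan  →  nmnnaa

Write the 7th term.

nmnnmn

Advancing 2 positions from nmnnaa through nmnnaa → nmnnam reaches term 7.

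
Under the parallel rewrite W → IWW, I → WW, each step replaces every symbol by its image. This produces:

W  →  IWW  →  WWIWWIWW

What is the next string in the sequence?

IWWIWWWWIWWIWWWWIWWIWW

Apply φ to WWIWWIWW symbol by symbol: W→IWW, W→IWW, I→WW, W→IWW, W→IWW, I→WW, W→IWW, W→IWW; joined: IWW IWW WW IWW IWW WW IWW IWW.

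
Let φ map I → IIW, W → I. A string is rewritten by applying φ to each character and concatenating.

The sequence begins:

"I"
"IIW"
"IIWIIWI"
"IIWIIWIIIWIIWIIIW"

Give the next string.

IIWIIWIIIWIIWIIIWIIWIIWIIIWIIWIIIWIIWIIWI

φ(IIWIIWIIIWIIWIIIW) expands symbol-by-symbol to IIW IIW I IIW IIW I IIW IIW IIW I IIW IIW I IIW IIW IIW I; joining the 17 pieces gives the next term.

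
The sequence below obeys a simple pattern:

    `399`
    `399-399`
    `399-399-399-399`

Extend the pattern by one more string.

399-399-399-399-399-399-399-399

Each string is two copies of the previous one joined by '-'.
So the next term is two copies of 399-399-399-399 with '-' between the halves.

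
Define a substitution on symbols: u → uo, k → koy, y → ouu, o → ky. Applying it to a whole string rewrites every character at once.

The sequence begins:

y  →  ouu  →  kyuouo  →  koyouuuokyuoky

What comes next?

koykyouukyuououokykoyouuuokykoyouu

Applying the rule to each of the 14 symbols of koyouuuokyuoky gives the pieces koy ky ouu ky uo uo uo ky koy ouu uo ky koy ouu, which concatenate to the answer.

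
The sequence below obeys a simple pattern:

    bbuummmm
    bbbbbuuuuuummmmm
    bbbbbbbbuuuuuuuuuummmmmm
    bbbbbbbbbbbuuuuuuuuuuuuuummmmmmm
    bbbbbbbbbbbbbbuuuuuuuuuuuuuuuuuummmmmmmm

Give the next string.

bbbbbbbbbbbbbbbbbuuuuuuuuuuuuuuuuuuuuuummmmmmmmm

Reading off run lengths: b runs 2, 5, 8, 11, 14; u runs 2, 6, 10, 14, 18; m runs 4, 5, 6, 7, 8 — each is linear in n (n = 1, 2, …).
At n = 6 the blocks have lengths 17, 22, 9.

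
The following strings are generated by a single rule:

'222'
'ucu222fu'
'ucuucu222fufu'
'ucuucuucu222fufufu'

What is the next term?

s(k+1) = ucu·s(k)·fu, so each term gains ucu as a prefix and fu as a suffix.
Applying this once more to ucuucuucu222fufufu:

ucuucuucuucu222fufufufu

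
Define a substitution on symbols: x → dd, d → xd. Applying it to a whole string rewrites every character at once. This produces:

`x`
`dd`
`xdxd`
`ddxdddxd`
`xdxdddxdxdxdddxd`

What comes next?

ddxdddxdxdxdddxdddxdddxdxdxdddxd

Applying the rule to each of the 16 symbols of xdxdddxdxdxdddxd gives the pieces dd xd dd xd xd xd dd xd dd xd dd xd xd xd dd xd, which concatenate to the answer.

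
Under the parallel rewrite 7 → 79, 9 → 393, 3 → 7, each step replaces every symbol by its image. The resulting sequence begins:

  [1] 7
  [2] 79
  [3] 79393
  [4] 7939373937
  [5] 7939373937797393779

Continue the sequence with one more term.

φ(7939373937797393779) expands symbol-by-symbol to 79 393 7 393 7 79 7 393 7 79 79 393 79 7 393 7 79 79 393; joining the 19 pieces gives the next term.

79393739377973937797939379739377979393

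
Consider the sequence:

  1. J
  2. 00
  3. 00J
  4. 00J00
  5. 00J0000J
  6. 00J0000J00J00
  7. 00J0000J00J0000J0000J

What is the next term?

This is a Fibonacci-style word recurrence s(k) = s(k−1)·s(k−2): e.g. 00·J = 00J.
The next term joins 00J0000J00J0000J0000J and 00J0000J00J00.

00J0000J00J0000J0000J00J0000J00J00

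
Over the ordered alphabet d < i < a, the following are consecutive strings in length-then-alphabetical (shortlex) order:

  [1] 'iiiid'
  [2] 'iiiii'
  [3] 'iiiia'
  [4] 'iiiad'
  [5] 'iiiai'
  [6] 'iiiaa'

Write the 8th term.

Advancing 2 positions from iiiaa through iiiaa → iiadd reaches term 8.

iiadi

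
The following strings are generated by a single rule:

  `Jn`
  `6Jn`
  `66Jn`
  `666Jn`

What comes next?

Each term is the previous one with 6 prepended.
Applying this once more to 666Jn:

6666Jn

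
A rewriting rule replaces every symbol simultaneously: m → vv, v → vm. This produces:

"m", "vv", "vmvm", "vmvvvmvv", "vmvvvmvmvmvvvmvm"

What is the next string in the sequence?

Applying the rule to each of the 16 symbols of vmvvvmvmvmvvvmvm gives the pieces vm vv vm vm vm vv vm vv vm vv vm vm vm vv vm vv, which concatenate to the answer.

vmvvvmvmvmvvvmvvvmvvvmvmvmvvvmvv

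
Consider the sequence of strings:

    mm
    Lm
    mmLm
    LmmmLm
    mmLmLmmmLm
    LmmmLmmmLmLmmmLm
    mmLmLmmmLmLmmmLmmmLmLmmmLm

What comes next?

LmmmLmmmLmLmmmLmmmLmLmmmLmLmmmLmmmLmLmmmLm

Each term (from the third on) is the two preceding terms concatenated in order: term 3 = mm·Lm = mmLm.
So term 8 is LmmmLmmmLmLmmmLm·mmLmLmmmLmLmmmLmmmLmLmmmLm.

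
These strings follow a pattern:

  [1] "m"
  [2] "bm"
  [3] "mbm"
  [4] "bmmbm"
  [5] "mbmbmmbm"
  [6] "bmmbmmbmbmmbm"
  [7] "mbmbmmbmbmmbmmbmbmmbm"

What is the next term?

This is a Fibonacci-style word recurrence s(k) = s(k−2)·s(k−1): e.g. m·bm = mbm.
Continuing: bmmbmmbmbmmbm · mbmbmmbmbmmbmmbmbmmbm gives term 8.

bmmbmmbmbmmbmmbmbmmbmbmmbmmbmbmmbm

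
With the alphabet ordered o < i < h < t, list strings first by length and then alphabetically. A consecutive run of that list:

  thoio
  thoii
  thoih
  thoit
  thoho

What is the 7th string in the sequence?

thohh

Advancing 2 positions from thoho through thoho → thohi reaches term 7.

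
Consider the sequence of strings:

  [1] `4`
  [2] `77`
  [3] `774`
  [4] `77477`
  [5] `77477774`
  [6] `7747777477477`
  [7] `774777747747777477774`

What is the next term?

This is a Fibonacci-style word recurrence s(k) = s(k−1)·s(k−2): e.g. 77·4 = 774.
Continuing: 774777747747777477774 · 7747777477477 gives term 8.

7747777477477774777747747777477477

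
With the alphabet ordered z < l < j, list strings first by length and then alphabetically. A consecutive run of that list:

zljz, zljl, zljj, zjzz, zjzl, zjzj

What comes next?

zjlz

Treat zjzj as a base-3 numeral over the given alphabet and add one, carrying through any trailing j's.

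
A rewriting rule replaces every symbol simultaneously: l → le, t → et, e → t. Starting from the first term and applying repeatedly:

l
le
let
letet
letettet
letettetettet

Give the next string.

Replace each of the 13 characters of letettetettet in place — le t et t et et t et t et et t et — and concatenate.

letettetettettetettet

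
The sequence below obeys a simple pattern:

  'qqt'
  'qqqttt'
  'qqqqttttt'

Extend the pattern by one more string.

qqqqqttttttt

Each string has the form q^{n+1} t^{2n-1} (n = 1, 2, …).
For the next term, n = 4, so the run lengths are 5, 7.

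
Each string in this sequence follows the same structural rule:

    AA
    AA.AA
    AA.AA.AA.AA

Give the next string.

Every step duplicates the string with '.' between the halves.
So the next term is two copies of AA.AA.AA.AA with '.' between the halves.

AA.AA.AA.AA.AA.AA.AA.AA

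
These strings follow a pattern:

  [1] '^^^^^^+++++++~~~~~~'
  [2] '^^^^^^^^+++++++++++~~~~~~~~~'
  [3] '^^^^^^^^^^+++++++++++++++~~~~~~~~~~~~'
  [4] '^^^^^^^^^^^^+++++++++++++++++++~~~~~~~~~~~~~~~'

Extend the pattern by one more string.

The n-th term is 2n+2 ^'s then 4n-1 +'s then 3n ~'s, where the shown terms are n = 2, 3, 4, 5.
At n = 6 the blocks have lengths 14, 23, 18.

^^^^^^^^^^^^^^+++++++++++++++++++++++~~~~~~~~~~~~~~~~~~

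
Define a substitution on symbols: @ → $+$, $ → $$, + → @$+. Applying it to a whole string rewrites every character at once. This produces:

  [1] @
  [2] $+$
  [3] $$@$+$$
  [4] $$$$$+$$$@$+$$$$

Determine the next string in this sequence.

$$$$$$$$$$@$+$$$$$$$+$$$@$+$$$$$$$$

Replace each of the 16 characters of $$$$$+$$$@$+$$$$ in place — $$ $$ $$ $$ $$ @$+ $$ $$ $$ $+$ $$ @$+ $$ $$ $$ $$ — and concatenate.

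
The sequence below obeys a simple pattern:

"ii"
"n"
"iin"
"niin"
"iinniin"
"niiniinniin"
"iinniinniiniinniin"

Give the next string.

This is a Fibonacci-style word recurrence s(k) = s(k−2)·s(k−1): e.g. ii·n = iin.
So term 8 is niiniinniin·iinniinniiniinniin.

niiniinniiniinniinniiniinniin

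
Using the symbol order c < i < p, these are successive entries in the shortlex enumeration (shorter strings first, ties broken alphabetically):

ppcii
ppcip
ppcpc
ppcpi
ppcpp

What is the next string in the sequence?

ppicc

Find the rightmost character of ppcpp below p, bump it to the next letter, and reset everything to its right to c.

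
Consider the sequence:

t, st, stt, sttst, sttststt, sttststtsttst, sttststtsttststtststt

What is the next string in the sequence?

From term 3 onward, concatenate the last term with the second-to-last: st·t = stt, stt·st = sttst, …
The next term joins sttststtsttststtststt and sttststtsttst.

sttststtsttststtststtsttststtsttst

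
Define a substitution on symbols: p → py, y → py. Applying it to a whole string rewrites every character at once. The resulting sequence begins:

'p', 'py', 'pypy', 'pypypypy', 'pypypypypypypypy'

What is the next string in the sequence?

Rewriting the 16 symbols of pypypypypypypypy one by one yields py py py py py py py py py py py py py py py py; concatenated:

pypypypypypypypypypypypypypypypy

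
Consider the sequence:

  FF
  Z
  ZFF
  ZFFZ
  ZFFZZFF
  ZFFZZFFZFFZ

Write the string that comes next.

ZFFZZFFZFFZZFFZZFF

From term 3 onward, concatenate the last term with the second-to-last: Z·FF = ZFF, ZFF·Z = ZFFZ, …
The next term joins ZFFZZFFZFFZ and ZFFZZFF.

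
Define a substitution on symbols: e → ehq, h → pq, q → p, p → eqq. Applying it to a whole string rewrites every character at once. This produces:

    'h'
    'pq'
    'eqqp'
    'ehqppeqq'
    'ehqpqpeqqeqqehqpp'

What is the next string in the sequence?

ehqpqpeqqpeqqehqppehqppehqpqpeqqeqq

Applying the rule to each of the 17 symbols of ehqpqpeqqeqqehqpp gives the pieces ehq pq p eqq p eqq ehq p p ehq p p ehq pq p eqq eqq, which concatenate to the answer.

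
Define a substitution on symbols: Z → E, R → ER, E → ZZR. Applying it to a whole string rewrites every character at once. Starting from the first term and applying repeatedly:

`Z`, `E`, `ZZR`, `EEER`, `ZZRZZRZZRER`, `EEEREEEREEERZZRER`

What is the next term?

ZZRZZRZZRERZZRZZRZZRERZZRZZRZZREREEERZZRER

Replace each of the 17 characters of EEEREEEREEERZZRER in place — ZZR ZZR ZZR ER ZZR ZZR ZZR ER ZZR ZZR ZZR ER E E ER ZZR ER — and concatenate.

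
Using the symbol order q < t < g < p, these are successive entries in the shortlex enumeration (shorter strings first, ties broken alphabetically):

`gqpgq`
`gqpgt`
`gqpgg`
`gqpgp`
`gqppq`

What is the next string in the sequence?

gqppt

The successor of gqppq increments the rightmost position that isn't already p and resets every position after it to q.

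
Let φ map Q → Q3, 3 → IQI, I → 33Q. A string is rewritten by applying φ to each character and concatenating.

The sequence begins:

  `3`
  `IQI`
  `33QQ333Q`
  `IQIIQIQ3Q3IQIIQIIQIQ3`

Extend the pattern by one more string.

Applying the rule to each of the 21 symbols of IQIIQIQ3Q3IQIIQIIQIQ3 gives the pieces 33Q Q3 33Q 33Q Q3 33Q Q3 IQI Q3 IQI 33Q Q3 33Q 33Q Q3 33Q 33Q Q3 33Q Q3 IQI, which concatenate to the answer.

33QQ333Q33QQ333QQ3IQIQ3IQI33QQ333Q33QQ333Q33QQ333QQ3IQI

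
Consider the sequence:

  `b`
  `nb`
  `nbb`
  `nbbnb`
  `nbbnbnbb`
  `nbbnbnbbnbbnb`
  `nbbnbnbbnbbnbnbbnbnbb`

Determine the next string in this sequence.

From term 3 onward, concatenate the last term with the second-to-last: nb·b = nbb, nbb·nb = nbbnb, …
Continuing: nbbnbnbbnbbnbnbbnbnbb · nbbnbnbbnbbnb gives term 8.

nbbnbnbbnbbnbnbbnbnbbnbbnbnbbnbbnb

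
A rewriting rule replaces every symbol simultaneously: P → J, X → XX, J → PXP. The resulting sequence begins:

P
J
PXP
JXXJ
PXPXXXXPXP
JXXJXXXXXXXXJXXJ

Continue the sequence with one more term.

PXPXXXXPXPXXXXXXXXXXXXXXXXPXPXXXXPXP

φ(JXXJXXXXXXXXJXXJ) expands symbol-by-symbol to PXP XX XX PXP XX XX XX XX XX XX XX XX PXP XX XX PXP; joining the 16 pieces gives the next term.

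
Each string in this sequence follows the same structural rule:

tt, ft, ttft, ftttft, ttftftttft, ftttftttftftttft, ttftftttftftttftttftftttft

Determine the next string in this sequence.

ftttftttftftttftttftftttftftttftttftftttft

From term 3 onward, concatenate the second-to-last term with the last: tt·ft = ttft, ft·ttft = ftttft, …
Continuing: ftttftttftftttft · ttftftttftftttftttftftttft gives term 8.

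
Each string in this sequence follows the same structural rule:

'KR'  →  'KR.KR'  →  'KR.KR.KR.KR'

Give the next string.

s(k+1) = s(k)·.·s(k) — each term doubles the last with '.' between the halves.
Doubling KR.KR.KR.KR with '.' between the halves:

KR.KR.KR.KR.KR.KR.KR.KR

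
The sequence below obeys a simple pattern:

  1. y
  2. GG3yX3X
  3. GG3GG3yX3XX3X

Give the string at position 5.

GG3GG3GG3GG3yX3XX3XX3XX3X

Each term wraps the previous one in GG3 on the left and X3X on the right.
From GG3GG3yX3XX3X, 2 further steps: GG3GG3yX3XX3X → GG3GG3GG3yX3XX3XX3X → (answer).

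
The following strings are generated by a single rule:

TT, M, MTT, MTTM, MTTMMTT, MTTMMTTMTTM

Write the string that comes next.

This is a Fibonacci-style word recurrence s(k) = s(k−1)·s(k−2): e.g. M·TT = MTT.
Continuing: MTTMMTTMTTM · MTTMMTT gives term 7.

MTTMMTTMTTMMTTMMTT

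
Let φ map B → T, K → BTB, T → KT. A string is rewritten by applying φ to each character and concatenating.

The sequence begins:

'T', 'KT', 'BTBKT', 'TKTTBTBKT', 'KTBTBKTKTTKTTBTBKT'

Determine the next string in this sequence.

Rewriting the 18 symbols of KTBTBKTKTTKTTBTBKT one by one yields BTB KT T KT T BTB KT BTB KT KT BTB KT KT T KT T BTB KT; concatenated:

BTBKTTKTTBTBKTBTBKTKTBTBKTKTTKTTBTBKT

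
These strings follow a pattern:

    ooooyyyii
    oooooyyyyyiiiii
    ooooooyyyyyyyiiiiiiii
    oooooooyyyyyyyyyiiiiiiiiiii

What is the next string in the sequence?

ooooooooyyyyyyyyyyyiiiiiiiiiiiiii

Term n consists of n+3 o's, followed by 2n+1 y's, followed by 3n-1 i's (n = 1, 2, …).
Setting n = 5 gives 8, 11, 14 characters in each block.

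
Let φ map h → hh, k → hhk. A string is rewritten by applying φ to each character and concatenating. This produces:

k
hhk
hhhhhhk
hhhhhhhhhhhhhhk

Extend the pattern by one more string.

hhhhhhhhhhhhhhhhhhhhhhhhhhhhhhk

Applying the rule to each of the 15 symbols of hhhhhhhhhhhhhhk gives the pieces hh hh hh hh hh hh hh hh hh hh hh hh hh hh hhk, which concatenate to the answer.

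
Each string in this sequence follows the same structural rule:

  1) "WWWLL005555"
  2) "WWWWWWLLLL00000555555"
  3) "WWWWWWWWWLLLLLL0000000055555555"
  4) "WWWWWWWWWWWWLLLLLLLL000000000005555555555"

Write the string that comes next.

WWWWWWWWWWWWWWWLLLLLLLLLL00000000000000555555555555

Each string has the form W^{3n} L^{2n} 0^{3n-1} 5^{2n+2} (n = 1, 2, …).
At n = 5 the blocks have lengths 15, 10, 14, 12.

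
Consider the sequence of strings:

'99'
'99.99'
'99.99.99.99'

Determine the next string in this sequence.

Each string is two copies of the previous one joined by '.'.
So the next term is two copies of 99.99.99.99 with '.' between the halves.

99.99.99.99.99.99.99.99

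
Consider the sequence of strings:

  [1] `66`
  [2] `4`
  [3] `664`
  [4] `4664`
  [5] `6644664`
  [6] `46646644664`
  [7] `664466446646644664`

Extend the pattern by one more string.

Each term (from the third on) is the two preceding terms concatenated in order: term 3 = 66·4 = 664.
Continuing: 46646644664 · 664466446646644664 gives term 8.

46646644664664466446646644664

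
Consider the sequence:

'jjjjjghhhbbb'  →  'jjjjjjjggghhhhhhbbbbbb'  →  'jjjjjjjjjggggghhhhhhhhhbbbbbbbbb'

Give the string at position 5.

jjjjjjjjjjjjjggggggggghhhhhhhhhhhhhhhbbbbbbbbbbbbbbb

The n-th term is 2n+3 j's then 2n-1 g's then 3n h's then 3n b's (n = 1, 2, …).
Setting n = 5 gives 13, 9, 15, 15 characters in each block.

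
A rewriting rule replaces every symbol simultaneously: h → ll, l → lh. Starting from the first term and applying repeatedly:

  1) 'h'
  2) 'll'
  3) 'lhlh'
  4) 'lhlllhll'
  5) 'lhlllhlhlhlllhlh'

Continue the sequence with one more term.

Rewriting the 16 symbols of lhlllhlhlhlllhlh one by one yields lh ll lh lh lh ll lh ll lh ll lh lh lh ll lh ll; concatenated:

lhlllhlhlhlllhlllhlllhlhlhlllhll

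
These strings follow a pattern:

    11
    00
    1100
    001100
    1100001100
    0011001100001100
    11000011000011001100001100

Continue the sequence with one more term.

Each term (from the third on) is the two preceding terms concatenated in order: term 3 = 11·00 = 1100.
So term 8 is 0011001100001100·11000011000011001100001100.

001100110000110011000011000011001100001100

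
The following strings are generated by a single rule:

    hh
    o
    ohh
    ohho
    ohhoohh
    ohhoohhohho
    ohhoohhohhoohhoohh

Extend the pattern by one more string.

This is a Fibonacci-style word recurrence s(k) = s(k−1)·s(k−2): e.g. o·hh = ohh.
Continuing: ohhoohhohhoohhoohh · ohhoohhohho gives term 8.

ohhoohhohhoohhoohhohhoohhohho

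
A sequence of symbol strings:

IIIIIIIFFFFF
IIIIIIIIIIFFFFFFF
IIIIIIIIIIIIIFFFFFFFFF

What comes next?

IIIIIIIIIIIIIIIIFFFFFFFFFFF

Term n consists of 3n+1 I's, followed by 2n+1 F's, where the shown terms are n = 2, 3, 4.
At n = 5 the blocks have lengths 16, 11.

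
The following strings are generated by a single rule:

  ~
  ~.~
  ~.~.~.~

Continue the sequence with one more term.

Every step duplicates the string with '.' between the halves.
So the next term is two copies of ~.~.~.~ with '.' between the halves.

~.~.~.~.~.~.~.~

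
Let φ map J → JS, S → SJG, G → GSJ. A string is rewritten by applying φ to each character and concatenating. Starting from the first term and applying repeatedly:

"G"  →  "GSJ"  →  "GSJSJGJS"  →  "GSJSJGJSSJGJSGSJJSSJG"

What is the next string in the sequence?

φ(GSJSJGJSSJGJSGSJJSSJG) expands symbol-by-symbol to GSJ SJG JS SJG JS GSJ JS SJG SJG JS GSJ JS SJG GSJ SJG JS JS SJG SJG JS GSJ; joining the 21 pieces gives the next term.

GSJSJGJSSJGJSGSJJSSJGSJGJSGSJJSSJGGSJSJGJSJSSJGSJGJSGSJ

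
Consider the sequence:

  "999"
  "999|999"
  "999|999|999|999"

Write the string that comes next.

s(k+1) = s(k)·|·s(k) — each term doubles the last with '|' between the halves.
Doubling 999|999|999|999 with '|' between the halves:

999|999|999|999|999|999|999|999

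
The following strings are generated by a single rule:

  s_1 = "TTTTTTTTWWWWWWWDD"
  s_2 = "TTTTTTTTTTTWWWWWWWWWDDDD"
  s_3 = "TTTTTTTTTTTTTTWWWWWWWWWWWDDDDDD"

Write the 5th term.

Each string has the form T^{3n+2} W^{2n+3} D^{2n-2}, where the shown terms are n = 2, 3, 4.
Setting n = 6 gives 20, 15, 10 characters in each block.

TTTTTTTTTTTTTTTTTTTTWWWWWWWWWWWWWWWDDDDDDDDDD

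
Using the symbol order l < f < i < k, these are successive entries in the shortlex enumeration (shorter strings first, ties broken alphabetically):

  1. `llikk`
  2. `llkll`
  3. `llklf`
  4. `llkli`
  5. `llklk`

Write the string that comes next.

llkfl

The successor of llklk increments the rightmost position that isn't already k and resets every position after it to l.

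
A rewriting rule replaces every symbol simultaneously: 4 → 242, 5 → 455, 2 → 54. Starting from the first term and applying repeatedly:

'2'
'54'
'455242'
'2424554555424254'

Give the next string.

Applying the rule to each of the 16 symbols of 2424554555424254 gives the pieces 54 242 54 242 455 455 242 455 455 455 242 54 242 54 455 242, which concatenate to the answer.

54242542424554552424554554552425424254455242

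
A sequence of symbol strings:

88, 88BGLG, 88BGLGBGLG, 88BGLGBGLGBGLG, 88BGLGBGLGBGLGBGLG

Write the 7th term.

Each term is the previous one with BGLG appended.
From 88BGLGBGLGBGLGBGLG, 2 further steps: 88BGLGBGLGBGLGBGLG → 88BGLGBGLGBGLGBGLGBGLG → (answer).

88BGLGBGLGBGLGBGLGBGLGBGLG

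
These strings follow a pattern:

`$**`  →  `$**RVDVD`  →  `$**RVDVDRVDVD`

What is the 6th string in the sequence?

Every step adds RVDVD to the end: s(k+1) = s(k)·RVDVD.
From $**RVDVDRVDVD, 3 further steps: $**RVDVDRVDVD → $**RVDVDRVDVDRVDVD → $**RVDVDRVDVDRVDVDRVDVD → (answer).

$**RVDVDRVDVDRVDVDRVDVDRVDVD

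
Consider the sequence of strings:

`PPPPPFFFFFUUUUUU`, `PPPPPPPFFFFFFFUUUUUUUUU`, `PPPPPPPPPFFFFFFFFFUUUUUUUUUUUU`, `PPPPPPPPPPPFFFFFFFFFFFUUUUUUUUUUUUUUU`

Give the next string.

Reading off run lengths: P runs 5, 7, 9, 11; F runs 5, 7, 9, 11; U runs 6, 9, 12, 15 — each is linear in n, where the shown terms are n = 2, 3, 4, 5.
Setting n = 6 gives 13, 13, 18 characters in each block.

PPPPPPPPPPPPPFFFFFFFFFFFFFUUUUUUUUUUUUUUUUUU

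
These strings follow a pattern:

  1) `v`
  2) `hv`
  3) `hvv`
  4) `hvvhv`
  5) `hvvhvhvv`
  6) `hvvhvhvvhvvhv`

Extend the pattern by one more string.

hvvhvhvvhvvhvhvvhvhvv

This is a Fibonacci-style word recurrence s(k) = s(k−1)·s(k−2): e.g. hv·v = hvv.
Continuing: hvvhvhvvhvvhv · hvvhvhvv gives term 7.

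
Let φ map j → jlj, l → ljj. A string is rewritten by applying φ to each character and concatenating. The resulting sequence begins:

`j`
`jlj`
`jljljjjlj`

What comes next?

Expanding jljljjjlj: j→jlj, l→ljj, j→jlj, l→ljj, j→jlj, j→jlj, j→jlj, l→ljj, j→jlj. Concatenated: jlj ljj jlj ljj jlj jlj jlj ljj jlj.

jljljjjljljjjljjljjljljjjlj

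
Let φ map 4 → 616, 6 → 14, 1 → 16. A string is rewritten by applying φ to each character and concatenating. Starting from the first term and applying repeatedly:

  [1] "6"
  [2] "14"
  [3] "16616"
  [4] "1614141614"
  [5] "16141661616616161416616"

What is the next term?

161416616161414161416141416141614166161614141614

φ(16141661616616161416616) expands symbol-by-symbol to 16 14 16 616 16 14 14 16 14 16 14 14 16 14 16 14 16 616 16 14 14 16 14; joining the 23 pieces gives the next term.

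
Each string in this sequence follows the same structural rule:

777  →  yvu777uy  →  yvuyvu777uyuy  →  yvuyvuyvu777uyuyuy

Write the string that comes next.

yvuyvuyvuyvu777uyuyuyuy

Each term wraps the previous one in yvu on the left and uy on the right.
One more step from yvuyvuyvu777uyuyuy gives the answer.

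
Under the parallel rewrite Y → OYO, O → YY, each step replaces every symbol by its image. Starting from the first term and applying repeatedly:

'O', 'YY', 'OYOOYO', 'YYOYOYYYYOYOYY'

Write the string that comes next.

OYOOYOYYOYOYYOYOOYOOYOOYOYYOYOYYOYOOYO

φ(YYOYOYYYYOYOYY) expands symbol-by-symbol to OYO OYO YY OYO YY OYO OYO OYO OYO YY OYO YY OYO OYO; joining the 14 pieces gives the next term.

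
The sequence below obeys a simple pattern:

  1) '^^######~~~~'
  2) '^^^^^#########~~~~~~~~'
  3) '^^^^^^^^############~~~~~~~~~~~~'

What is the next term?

Reading off run lengths: ^ runs 2, 5, 8; # runs 6, 9, 12; ~ runs 4, 8, 12 — each is linear in n (n = 1, 2, …).
For the next term, n = 4, so the run lengths are 11, 15, 16.

^^^^^^^^^^^###############~~~~~~~~~~~~~~~~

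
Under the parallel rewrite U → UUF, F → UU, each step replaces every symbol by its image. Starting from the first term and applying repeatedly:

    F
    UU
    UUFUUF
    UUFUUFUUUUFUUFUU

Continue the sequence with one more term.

Rewriting the 16 symbols of UUFUUFUUUUFUUFUU one by one yields UUF UUF UU UUF UUF UU UUF UUF UUF UUF UU UUF UUF UU UUF UUF; concatenated:

UUFUUFUUUUFUUFUUUUFUUFUUFUUFUUUUFUUFUUUUFUUF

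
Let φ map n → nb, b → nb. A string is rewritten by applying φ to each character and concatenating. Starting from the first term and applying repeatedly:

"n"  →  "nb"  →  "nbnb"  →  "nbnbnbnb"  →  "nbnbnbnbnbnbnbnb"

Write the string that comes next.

φ(nbnbnbnbnbnbnbnb) expands symbol-by-symbol to nb nb nb nb nb nb nb nb nb nb nb nb nb nb nb nb; joining the 16 pieces gives the next term.

nbnbnbnbnbnbnbnbnbnbnbnbnbnbnbnb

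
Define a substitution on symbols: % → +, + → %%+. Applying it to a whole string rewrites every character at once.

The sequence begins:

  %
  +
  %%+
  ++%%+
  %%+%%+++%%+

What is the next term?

++%%+++%%+%%+%%+++%%+

Expanding %%+%%+++%%+: %→+, %→+, +→%%+, %→+, %→+, +→%%+, +→%%+, +→%%+, %→+, %→+, +→%%+. Concatenated: + + %%+ + + %%+ %%+ %%+ + + %%+.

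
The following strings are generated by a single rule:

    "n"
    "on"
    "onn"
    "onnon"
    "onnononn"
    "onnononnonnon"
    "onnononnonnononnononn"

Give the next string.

onnononnonnononnononnonnononnonnon

From term 3 onward, concatenate the last term with the second-to-last: on·n = onn, onn·on = onnon, …
Continuing: onnononnonnononnononn · onnononnonnon gives term 8.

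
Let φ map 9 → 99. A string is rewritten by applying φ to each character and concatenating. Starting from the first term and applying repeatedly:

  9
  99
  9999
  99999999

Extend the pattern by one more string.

9999999999999999

Rewriting each symbol of 99999999: 9→99, 9→99, 9→99, 9→99, 9→99, 9→99, 9→99, 9→99, which concatenates to 99 99 99 99 99 99 99 99.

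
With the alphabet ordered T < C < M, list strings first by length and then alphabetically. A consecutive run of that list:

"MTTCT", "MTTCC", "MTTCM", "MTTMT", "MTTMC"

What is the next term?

MTTMM

The successor of MTTMC increments the rightmost position that isn't already M and resets every position after it to T.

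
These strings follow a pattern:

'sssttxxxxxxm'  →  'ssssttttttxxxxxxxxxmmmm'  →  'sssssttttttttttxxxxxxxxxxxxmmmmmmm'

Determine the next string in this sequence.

ssssssttttttttttttttxxxxxxxxxxxxxxxmmmmmmmmmm

The n-th term is n+2 s's then 4n-2 t's then 3n+3 x's then 3n-2 m's (n = 1, 2, …).
At n = 4 the blocks have lengths 6, 14, 15, 10.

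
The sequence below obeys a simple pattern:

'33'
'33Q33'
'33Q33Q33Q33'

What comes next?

s(k+1) = s(k)·Q·s(k) — each term doubles the last with 'Q' between the halves.
Doubling 33Q33Q33Q33 with 'Q' between the halves:

33Q33Q33Q33Q33Q33Q33Q33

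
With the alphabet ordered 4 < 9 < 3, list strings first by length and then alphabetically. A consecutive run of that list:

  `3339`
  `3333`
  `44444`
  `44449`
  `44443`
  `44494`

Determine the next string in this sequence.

44499

Find the rightmost character of 44494 below 3, bump it to the next letter, and reset everything to its right to 4.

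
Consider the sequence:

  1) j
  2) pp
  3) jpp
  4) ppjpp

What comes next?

jppppjpp

From term 3 onward, concatenate the second-to-last term with the last: j·pp = jpp, pp·jpp = ppjpp, …
So term 5 is jpp·ppjpp.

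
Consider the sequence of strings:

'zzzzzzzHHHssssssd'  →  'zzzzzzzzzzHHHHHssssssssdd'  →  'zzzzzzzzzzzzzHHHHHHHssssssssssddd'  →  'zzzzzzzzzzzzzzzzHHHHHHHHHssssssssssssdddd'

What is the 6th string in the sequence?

zzzzzzzzzzzzzzzzzzzzzzHHHHHHHHHHHHHssssssssssssssssdddddd

Reading off run lengths: z runs 7, 10, 13, 16; H runs 3, 5, 7, 9; s runs 6, 8, 10, 12; d runs 1, 2, 3, 4 — each is linear in n, where the shown terms are n = 2, 3, 4, 5.
Setting n = 7 gives 22, 13, 16, 6 characters in each block.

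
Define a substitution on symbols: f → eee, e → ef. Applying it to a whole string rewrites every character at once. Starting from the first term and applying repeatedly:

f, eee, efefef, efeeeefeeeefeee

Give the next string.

Rewriting the 15 symbols of efeeeefeeeefeee one by one yields ef eee ef ef ef ef eee ef ef ef ef eee ef ef ef; concatenated:

efeeeefefefefeeeefefefefeeeefefef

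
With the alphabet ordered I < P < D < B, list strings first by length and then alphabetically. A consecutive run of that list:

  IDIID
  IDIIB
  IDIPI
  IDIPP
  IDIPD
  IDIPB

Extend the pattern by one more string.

IDIDI

Find the rightmost character of IDIPB below B, bump it to the next letter, and reset everything to its right to I.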